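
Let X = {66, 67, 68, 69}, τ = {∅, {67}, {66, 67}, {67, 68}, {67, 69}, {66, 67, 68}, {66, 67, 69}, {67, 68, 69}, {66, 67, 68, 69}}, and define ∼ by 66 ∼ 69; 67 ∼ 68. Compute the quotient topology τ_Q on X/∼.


X/∼ = {[66=69], [67=68]}; |τ_Q| = 3.

Equivalence classes: [66=69], [67=68].
Quotient map π: X → X/∼ sends 66 ↦ [66=69], 67 ↦ [67=68], 68 ↦ [67=68], 69 ↦ [66=69].
For each subset V ⊆ X/∼, compute π^{-1}(V) ⊆ X and check whether π^{-1}(V) ∈ τ. V is open in τ_Q iff π^{-1}(V) ∈ τ.
  V = {}: π^{-1}(V) = ∅ ∈ τ ✓.
  V = {[66=69]}: π^{-1}(V) = {66, 69} ∉ τ ✗.
  V = {[67=68]}: π^{-1}(V) = {67, 68} ∈ τ ✓.
  V = {[66=69], [67=68]}: π^{-1}(V) = {66, 67, 68, 69} ∈ τ ✓.
Open sets in the quotient: τ_Q = {{}, {[67=68]}, {[66=69], [67=68]}} (3 elements).


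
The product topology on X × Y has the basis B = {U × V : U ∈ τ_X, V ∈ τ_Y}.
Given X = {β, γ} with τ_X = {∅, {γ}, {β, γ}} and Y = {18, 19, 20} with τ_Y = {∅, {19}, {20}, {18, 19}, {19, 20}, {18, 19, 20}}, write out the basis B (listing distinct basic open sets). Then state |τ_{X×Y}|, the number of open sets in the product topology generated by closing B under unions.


Basis B = {∅ × ∅, {γ} × {19}, {γ} × {20}, {β, γ} × {19}, {β, γ} × {20}, {γ} × {18, 19}, {γ} × {19, 20}, {γ} × {18, 19, 20}, {β, γ} × {18, 19}, {β, γ} × {19, 20}, {β, γ} × {18, 19, 20}}; |τ_{X×Y}| = 18.

Enumerate products U × V with U ∈ τ_X, V ∈ τ_Y (deduplicated):
  ∅ × ∅ = {} (∅)
  {γ} × {19} = {(γ,19)}
  {γ} × {20} = {(γ,20)}
  {β, γ} × {19} = {(β,19), (γ,19)}
  {β, γ} × {20} = {(β,20), (γ,20)}
  {γ} × {18, 19} = {(γ,18), (γ,19)}
  {γ} × {19, 20} = {(γ,19), (γ,20)}
  {γ} × {18, 19, 20} = {(γ,18), (γ,19), (γ,20)}
  {β, γ} × {18, 19} = {(β,18), (β,19), (γ,18), (γ,19)}
  {β, γ} × {19, 20} = {(β,19), (β,20), (γ,19), (γ,20)}
  {β, γ} × {18, 19, 20} = {(β,18), (β,19), (β,20), (γ,18), (γ,19), (γ,20)}
These 11 distinct sets form the basis B.
Close under arbitrary unions to get τ_{X×Y}; counting gives |τ_{X×Y}| = 18.


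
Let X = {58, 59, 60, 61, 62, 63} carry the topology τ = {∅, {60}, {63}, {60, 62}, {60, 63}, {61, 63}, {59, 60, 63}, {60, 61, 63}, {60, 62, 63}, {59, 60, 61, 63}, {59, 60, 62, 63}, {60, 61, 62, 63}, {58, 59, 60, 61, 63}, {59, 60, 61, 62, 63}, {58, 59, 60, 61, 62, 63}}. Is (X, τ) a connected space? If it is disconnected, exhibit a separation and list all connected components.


(X, τ) is connected.

Find clopen sets (U ∈ τ with X ∖ U ∈ τ):
  U = ∅, X ∖ U = {58, 59, 60, 61, 62, 63} — both open, so U is clopen.
  U = {58, 59, 60, 61, 62, 63}, X ∖ U = ∅ — both open, so U is clopen.
Only trivial clopens (∅ and X) exist, so (X, τ) is connected.
Compute connected components by grouping points that agree on all clopens:
  component: {58, 59, 60, 61, 62, 63}


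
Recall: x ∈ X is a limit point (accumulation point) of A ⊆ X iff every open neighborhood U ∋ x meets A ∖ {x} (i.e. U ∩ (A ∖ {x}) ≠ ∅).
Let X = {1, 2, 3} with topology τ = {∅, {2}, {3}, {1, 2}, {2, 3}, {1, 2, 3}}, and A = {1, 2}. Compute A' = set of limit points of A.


A' = {1}

For each x ∈ X, list the open sets U ∈ τ with x ∈ U, then check whether U ∩ (A ∖ {x}) ≠ ∅ for every such U.
  x = 1: opens ∋ x are {1, 2}, {1, 2, 3}; each meets A ∖ {1}, so x IS a limit point.
  x = 2: open {2} ∋ x has {2} ∩ (A ∖ {2}) = ∅, so x is NOT a limit point.
  x = 3: open {3} ∋ x has {3} ∩ (A ∖ {3}) = ∅, so x is NOT a limit point.
Collecting: A' = {1}.


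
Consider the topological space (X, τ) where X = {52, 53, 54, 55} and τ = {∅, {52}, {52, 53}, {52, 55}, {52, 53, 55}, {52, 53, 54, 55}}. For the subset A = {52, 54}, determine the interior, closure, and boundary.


int(A) = {52}, cl(A) = {52, 53, 54, 55}, ∂A = {53, 54, 55}.

Closed sets in (X, τ) are complements of opens:
  closed(X, τ) = {∅, {54}, {53, 54}, {54, 55}, {53, 54, 55}, {52, 53, 54, 55}}.
int(A) = ⋃ {U ∈ τ : U ⊆ A}. Opens contained in A: ∅, {52}.
Taking the union of these: int(A) = {52}.
cl(A) = ⋂ {C closed : A ⊆ C}. Closed sets containing A: {52, 53, 54, 55}.
Intersecting these: cl(A) = {52, 53, 54, 55}.
∂A = cl(A) ∖ int(A) = {52, 53, 54, 55} ∖ {52} = {53, 54, 55}.


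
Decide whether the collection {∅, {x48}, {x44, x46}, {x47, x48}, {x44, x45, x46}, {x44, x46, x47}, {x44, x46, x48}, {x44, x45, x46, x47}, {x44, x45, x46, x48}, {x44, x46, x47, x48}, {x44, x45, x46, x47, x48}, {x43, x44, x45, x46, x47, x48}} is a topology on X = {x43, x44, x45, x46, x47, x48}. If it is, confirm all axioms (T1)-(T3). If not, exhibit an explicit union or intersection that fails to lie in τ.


τ is NOT a topology on X.

Axiom (T1): ∅ ∈ τ? Yes; X ∈ τ? Yes.
Axiom (T2/T3): check pairwise unions and intersections of members of τ.
Counterexample for (T3): {x47, x48} ∩ {x44, x46, x47} = {x47} ∉ τ. Therefore τ is NOT a topology.


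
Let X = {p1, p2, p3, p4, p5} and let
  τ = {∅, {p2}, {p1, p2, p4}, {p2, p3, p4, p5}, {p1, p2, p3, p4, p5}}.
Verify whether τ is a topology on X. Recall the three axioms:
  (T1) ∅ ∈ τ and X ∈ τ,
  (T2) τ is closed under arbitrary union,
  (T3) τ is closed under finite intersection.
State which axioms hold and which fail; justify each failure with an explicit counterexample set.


τ is NOT a topology on X.

Axiom (T1): ∅ ∈ τ? Yes; X ∈ τ? Yes.
Axiom (T2/T3): check pairwise unions and intersections of members of τ.
Counterexample for (T3): {p1, p2, p4} ∩ {p2, p3, p4, p5} = {p2, p4} ∉ τ. Therefore τ is NOT a topology.


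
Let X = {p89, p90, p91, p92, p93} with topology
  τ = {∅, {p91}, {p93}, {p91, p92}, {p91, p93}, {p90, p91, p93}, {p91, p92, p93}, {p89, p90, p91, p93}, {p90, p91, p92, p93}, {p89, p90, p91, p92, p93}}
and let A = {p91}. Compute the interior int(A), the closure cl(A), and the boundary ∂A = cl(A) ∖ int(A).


int(A) = {p91}, cl(A) = {p89, p90, p91, p92}, ∂A = {p89, p90, p92}.

Closed sets in (X, τ) are complements of opens:
  closed(X, τ) = {∅, {p89}, {p92}, {p89, p90}, {p89, p92}, {p89, p90, p92}, {p89, p90, p93}, {p89, p90, p91, p92}, {p89, p90, p92, p93}, {p89, p90, p91, p92, p93}}.
int(A) = ⋃ {U ∈ τ : U ⊆ A}. Opens contained in A: ∅, {p91}.
Taking the union of these: int(A) = {p91}.
cl(A) = ⋂ {C closed : A ⊆ C}. Closed sets containing A: {p89, p90, p91, p92}, {p89, p90, p91, p92, p93}.
Intersecting these: cl(A) = {p89, p90, p91, p92}.
∂A = cl(A) ∖ int(A) = {p89, p90, p91, p92} ∖ {p91} = {p89, p90, p92}.


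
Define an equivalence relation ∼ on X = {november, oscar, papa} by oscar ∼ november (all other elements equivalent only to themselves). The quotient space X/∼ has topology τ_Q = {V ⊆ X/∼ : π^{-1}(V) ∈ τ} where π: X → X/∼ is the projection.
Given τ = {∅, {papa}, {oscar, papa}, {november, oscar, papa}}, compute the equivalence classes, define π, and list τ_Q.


X/∼ = {[november=oscar], [papa]}; |τ_Q| = 3.

Equivalence classes: [november=oscar], [papa].
Quotient map π: X → X/∼ sends november ↦ [november=oscar], oscar ↦ [november=oscar], papa ↦ [papa].
For each subset V ⊆ X/∼, compute π^{-1}(V) ⊆ X and check whether π^{-1}(V) ∈ τ. V is open in τ_Q iff π^{-1}(V) ∈ τ.
  V = {}: π^{-1}(V) = ∅ ∈ τ ✓.
  V = {[november=oscar]}: π^{-1}(V) = {november, oscar} ∉ τ ✗.
  V = {[papa]}: π^{-1}(V) = {papa} ∈ τ ✓.
  V = {[november=oscar], [papa]}: π^{-1}(V) = {november, oscar, papa} ∈ τ ✓.
Open sets in the quotient: τ_Q = {{}, {[papa]}, {[november=oscar], [papa]}} (3 elements).


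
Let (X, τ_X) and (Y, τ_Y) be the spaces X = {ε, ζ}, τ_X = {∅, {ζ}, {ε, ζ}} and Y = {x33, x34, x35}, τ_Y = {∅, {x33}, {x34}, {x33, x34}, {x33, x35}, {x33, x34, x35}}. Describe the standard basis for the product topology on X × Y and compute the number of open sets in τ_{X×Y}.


Basis B = {∅ × ∅, {ζ} × {x33}, {ζ} × {x34}, {ε, ζ} × {x33}, {ε, ζ} × {x34}, {ζ} × {x33, x34}, {ζ} × {x33, x35}, {ζ} × {x33, x34, x35}, {ε, ζ} × {x33, x34}, {ε, ζ} × {x33, x35}, {ε, ζ} × {x33, x34, x35}}; |τ_{X×Y}| = 18.

Enumerate products U × V with U ∈ τ_X, V ∈ τ_Y (deduplicated):
  ∅ × ∅ = {} (∅)
  {ζ} × {x33} = {(ζ,x33)}
  {ζ} × {x34} = {(ζ,x34)}
  {ε, ζ} × {x33} = {(ε,x33), (ζ,x33)}
  {ε, ζ} × {x34} = {(ε,x34), (ζ,x34)}
  {ζ} × {x33, x34} = {(ζ,x33), (ζ,x34)}
  {ζ} × {x33, x35} = {(ζ,x33), (ζ,x35)}
  {ζ} × {x33, x34, x35} = {(ζ,x33), (ζ,x34), (ζ,x35)}
  {ε, ζ} × {x33, x34} = {(ε,x33), (ε,x34), (ζ,x33), (ζ,x34)}
  {ε, ζ} × {x33, x35} = {(ε,x33), (ε,x35), (ζ,x33), (ζ,x35)}
  {ε, ζ} × {x33, x34, x35} = {(ε,x33), (ε,x34), (ε,x35), (ζ,x33), (ζ,x34), (ζ,x35)}
These 11 distinct sets form the basis B.
Close under arbitrary unions to get τ_{X×Y}; counting gives |τ_{X×Y}| = 18.


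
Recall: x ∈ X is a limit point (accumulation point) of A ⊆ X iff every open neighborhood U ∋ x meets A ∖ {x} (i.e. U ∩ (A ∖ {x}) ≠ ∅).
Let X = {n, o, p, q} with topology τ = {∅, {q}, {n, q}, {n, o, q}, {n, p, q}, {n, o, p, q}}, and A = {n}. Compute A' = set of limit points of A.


A' = {o, p}

For each x ∈ X, list the open sets U ∈ τ with x ∈ U, then check whether U ∩ (A ∖ {x}) ≠ ∅ for every such U.
  x = n: open {n, q} ∋ x has {n, q} ∩ (A ∖ {n}) = ∅, so x is NOT a limit point.
  x = o: opens ∋ x are {n, o, q}, {n, o, p, q}; each meets A ∖ {o}, so x IS a limit point.
  x = p: opens ∋ x are {n, p, q}, {n, o, p, q}; each meets A ∖ {p}, so x IS a limit point.
  x = q: open {q} ∋ x has {q} ∩ (A ∖ {q}) = ∅, so x is NOT a limit point.
Collecting: A' = {o, p}.


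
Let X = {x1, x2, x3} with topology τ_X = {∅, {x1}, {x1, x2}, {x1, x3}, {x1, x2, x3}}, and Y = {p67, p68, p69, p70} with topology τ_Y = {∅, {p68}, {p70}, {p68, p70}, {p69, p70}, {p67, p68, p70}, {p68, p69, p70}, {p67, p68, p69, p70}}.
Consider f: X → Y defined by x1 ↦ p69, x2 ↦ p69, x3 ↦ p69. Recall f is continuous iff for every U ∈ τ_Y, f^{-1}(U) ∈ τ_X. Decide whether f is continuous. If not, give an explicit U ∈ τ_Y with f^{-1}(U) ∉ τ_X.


f IS continuous.

Compute f^{-1}(U) for each U ∈ τ_Y:
  U = ∅: f^{-1}(U) = ∅ ∈ τ_X ✓.
  U = {p68}: f^{-1}(U) = ∅ ∈ τ_X ✓.
  U = {p70}: f^{-1}(U) = ∅ ∈ τ_X ✓.
  U = {p68, p70}: f^{-1}(U) = ∅ ∈ τ_X ✓.
  U = {p69, p70}: f^{-1}(U) = {x1, x2, x3} ∈ τ_X ✓.
  U = {p67, p68, p70}: f^{-1}(U) = ∅ ∈ τ_X ✓.
  U = {p68, p69, p70}: f^{-1}(U) = {x1, x2, x3} ∈ τ_X ✓.
  U = {p67, p68, p69, p70}: f^{-1}(U) = {x1, x2, x3} ∈ τ_X ✓.
Every preimage lies in τ_X, so f IS continuous.


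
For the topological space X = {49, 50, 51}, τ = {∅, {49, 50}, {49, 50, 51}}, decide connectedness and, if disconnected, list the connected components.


(X, τ) is connected.

Find clopen sets (U ∈ τ with X ∖ U ∈ τ):
  U = ∅, X ∖ U = {49, 50, 51} — both open, so U is clopen.
  U = {49, 50, 51}, X ∖ U = ∅ — both open, so U is clopen.
Only trivial clopens (∅ and X) exist, so (X, τ) is connected.
Compute connected components by grouping points that agree on all clopens:
  component: {49, 50, 51}


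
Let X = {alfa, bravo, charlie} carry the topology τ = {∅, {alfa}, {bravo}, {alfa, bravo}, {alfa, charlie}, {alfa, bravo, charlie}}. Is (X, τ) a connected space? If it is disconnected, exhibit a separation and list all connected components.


(X, τ) is disconnected; components = [{bravo}, {alfa, charlie}].

Find clopen sets (U ∈ τ with X ∖ U ∈ τ):
  U = ∅, X ∖ U = {alfa, bravo, charlie} — both open, so U is clopen.
  U = {bravo}, X ∖ U = {alfa, charlie} — both open, so U is clopen.
  U = {alfa, charlie}, X ∖ U = {bravo} — both open, so U is clopen.
  U = {alfa, bravo, charlie}, X ∖ U = ∅ — both open, so U is clopen.
Nontrivial clopen(s) exist: e.g. {alfa, charlie}. So (X, τ) is disconnected.
Compute connected components by grouping points that agree on all clopens:
  component: {bravo}
  component: {alfa, charlie}


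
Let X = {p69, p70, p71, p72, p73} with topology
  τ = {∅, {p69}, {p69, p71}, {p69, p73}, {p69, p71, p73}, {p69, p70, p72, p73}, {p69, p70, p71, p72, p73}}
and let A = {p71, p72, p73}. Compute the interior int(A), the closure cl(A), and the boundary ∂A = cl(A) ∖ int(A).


int(A) = ∅, cl(A) = {p70, p71, p72, p73}, ∂A = {p70, p71, p72, p73}.

Closed sets in (X, τ) are complements of opens:
  closed(X, τ) = {∅, {p71}, {p70, p72}, {p70, p71, p72}, {p70, p72, p73}, {p70, p71, p72, p73}, {p69, p70, p71, p72, p73}}.
int(A) = ⋃ {U ∈ τ : U ⊆ A}. Opens contained in A: ∅.
Taking the union of these: int(A) = ∅.
cl(A) = ⋂ {C closed : A ⊆ C}. Closed sets containing A: {p70, p71, p72, p73}, {p69, p70, p71, p72, p73}.
Intersecting these: cl(A) = {p70, p71, p72, p73}.
∂A = cl(A) ∖ int(A) = {p70, p71, p72, p73} ∖ ∅ = {p70, p71, p72, p73}.


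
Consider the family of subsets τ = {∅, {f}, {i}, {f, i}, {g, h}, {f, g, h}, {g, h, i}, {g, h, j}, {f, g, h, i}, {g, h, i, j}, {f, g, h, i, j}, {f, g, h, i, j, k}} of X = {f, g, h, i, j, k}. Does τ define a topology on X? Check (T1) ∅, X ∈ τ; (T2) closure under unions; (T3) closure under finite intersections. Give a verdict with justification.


τ is NOT a topology on X.

Axiom (T1): ∅ ∈ τ? Yes; X ∈ τ? Yes.
Axiom (T2/T3): check pairwise unions and intersections of members of τ.
Counterexample for (T2): {f} ∪ {g, h, j} = {f, g, h, j} ∉ τ. Therefore τ is NOT a topology.


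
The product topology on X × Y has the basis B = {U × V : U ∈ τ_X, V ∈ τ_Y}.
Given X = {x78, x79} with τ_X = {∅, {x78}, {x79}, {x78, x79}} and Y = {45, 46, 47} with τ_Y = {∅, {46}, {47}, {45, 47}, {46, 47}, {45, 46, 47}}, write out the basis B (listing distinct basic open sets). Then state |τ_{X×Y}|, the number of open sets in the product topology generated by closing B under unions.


Basis B = {∅ × ∅, {x78} × {46}, {x78} × {47}, {x79} × {46}, {x79} × {47}, {x78} × {45, 47}, {x78} × {46, 47}, {x78, x79} × {46}, {x78, x79} × {47}, {x79} × {45, 47}, {x79} × {46, 47}, {x78} × {45, 46, 47}, {x79} × {45, 46, 47}, {x78, x79} × {45, 47}, {x78, x79} × {46, 47}, {x78, x79} × {45, 46, 47}}; |τ_{X×Y}| = 36.

Enumerate products U × V with U ∈ τ_X, V ∈ τ_Y (deduplicated):
  ∅ × ∅ = {} (∅)
  {x78} × {46} = {(x78,46)}
  {x78} × {47} = {(x78,47)}
  {x79} × {46} = {(x79,46)}
  {x79} × {47} = {(x79,47)}
  {x78} × {45, 47} = {(x78,45), (x78,47)}
  {x78} × {46, 47} = {(x78,46), (x78,47)}
  {x78, x79} × {46} = {(x78,46), (x79,46)}
  {x78, x79} × {47} = {(x78,47), (x79,47)}
  {x79} × {45, 47} = {(x79,45), (x79,47)}
  {x79} × {46, 47} = {(x79,46), (x79,47)}
  {x78} × {45, 46, 47} = {(x78,45), (x78,46), (x78,47)}
  {x79} × {45, 46, 47} = {(x79,45), (x79,46), (x79,47)}
  {x78, x79} × {45, 47} = {(x78,45), (x78,47), (x79,45), (x79,47)}
  {x78, x79} × {46, 47} = {(x78,46), (x78,47), (x79,46), (x79,47)}
  {x78, x79} × {45, 46, 47} = {(x78,45), (x78,46), (x78,47), (x79,45), (x79,46), (x79,47)}
These 16 distinct sets form the basis B.
Close under arbitrary unions to get τ_{X×Y}; counting gives |τ_{X×Y}| = 36.


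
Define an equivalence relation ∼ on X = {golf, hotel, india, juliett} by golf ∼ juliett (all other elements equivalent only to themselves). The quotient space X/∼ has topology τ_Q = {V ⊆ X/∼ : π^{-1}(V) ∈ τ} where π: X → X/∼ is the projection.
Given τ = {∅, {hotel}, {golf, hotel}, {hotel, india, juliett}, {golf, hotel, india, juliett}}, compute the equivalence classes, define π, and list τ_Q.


X/∼ = {[golf=juliett], [hotel], [india]}; |τ_Q| = 3.

Equivalence classes: [golf=juliett], [hotel], [india].
Quotient map π: X → X/∼ sends golf ↦ [golf=juliett], hotel ↦ [hotel], india ↦ [india], juliett ↦ [golf=juliett].
For each subset V ⊆ X/∼, compute π^{-1}(V) ⊆ X and check whether π^{-1}(V) ∈ τ. V is open in τ_Q iff π^{-1}(V) ∈ τ.
  V = {}: π^{-1}(V) = ∅ ∈ τ ✓.
  V = {[golf=juliett]}: π^{-1}(V) = {golf, juliett} ∉ τ ✗.
  V = {[hotel]}: π^{-1}(V) = {hotel} ∈ τ ✓.
  V = {[golf=juliett], [hotel]}: π^{-1}(V) = {golf, hotel, juliett} ∉ τ ✗.
  V = {[india]}: π^{-1}(V) = {india} ∉ τ ✗.
  V = {[golf=juliett], [india]}: π^{-1}(V) = {golf, india, juliett} ∉ τ ✗.
  V = {[hotel], [india]}: π^{-1}(V) = {hotel, india} ∉ τ ✗.
  V = {[golf=juliett], [hotel], [india]}: π^{-1}(V) = {golf, hotel, india, juliett} ∈ τ ✓.
Open sets in the quotient: τ_Q = {{}, {[hotel]}, {[golf=juliett], [hotel], [india]}} (3 elements).


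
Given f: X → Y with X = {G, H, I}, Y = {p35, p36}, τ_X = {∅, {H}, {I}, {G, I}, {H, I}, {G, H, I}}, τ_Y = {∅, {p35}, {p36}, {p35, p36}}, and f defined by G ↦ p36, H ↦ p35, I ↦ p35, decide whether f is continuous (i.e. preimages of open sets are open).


f is NOT continuous.

Compute f^{-1}(U) for each U ∈ τ_Y:
  U = ∅: f^{-1}(U) = ∅ ∈ τ_X ✓.
  U = {p35}: f^{-1}(U) = {H, I} ∈ τ_X ✓.
  U = {p36}: f^{-1}(U) = {G} ∉ τ_X ✗.
  U = {p35, p36}: f^{-1}(U) = {G, H, I} ∈ τ_X ✓.
Found U = {p36} with f^{-1}(U) = {G} not in τ_X. Therefore f is NOT continuous.


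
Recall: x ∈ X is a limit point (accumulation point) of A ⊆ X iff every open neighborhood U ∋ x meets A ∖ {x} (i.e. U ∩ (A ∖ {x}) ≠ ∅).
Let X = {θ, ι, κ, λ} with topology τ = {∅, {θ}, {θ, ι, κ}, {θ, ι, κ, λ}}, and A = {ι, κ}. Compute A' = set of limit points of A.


A' = {ι, κ, λ}

For each x ∈ X, list the open sets U ∈ τ with x ∈ U, then check whether U ∩ (A ∖ {x}) ≠ ∅ for every such U.
  x = θ: open {θ} ∋ x has {θ} ∩ (A ∖ {θ}) = ∅, so x is NOT a limit point.
  x = ι: opens ∋ x are {θ, ι, κ}, {θ, ι, κ, λ}; each meets A ∖ {ι}, so x IS a limit point.
  x = κ: opens ∋ x are {θ, ι, κ}, {θ, ι, κ, λ}; each meets A ∖ {κ}, so x IS a limit point.
  x = λ: opens ∋ x are {θ, ι, κ, λ}; each meets A ∖ {λ}, so x IS a limit point.
Collecting: A' = {ι, κ, λ}.


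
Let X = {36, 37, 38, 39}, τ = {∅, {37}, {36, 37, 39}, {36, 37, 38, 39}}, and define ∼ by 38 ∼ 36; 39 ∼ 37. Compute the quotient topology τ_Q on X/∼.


X/∼ = {[36=38], [37=39]}; |τ_Q| = 2.

Equivalence classes: [36=38], [37=39].
Quotient map π: X → X/∼ sends 36 ↦ [36=38], 37 ↦ [37=39], 38 ↦ [36=38], 39 ↦ [37=39].
For each subset V ⊆ X/∼, compute π^{-1}(V) ⊆ X and check whether π^{-1}(V) ∈ τ. V is open in τ_Q iff π^{-1}(V) ∈ τ.
  V = {}: π^{-1}(V) = ∅ ∈ τ ✓.
  V = {[36=38]}: π^{-1}(V) = {36, 38} ∉ τ ✗.
  V = {[37=39]}: π^{-1}(V) = {37, 39} ∉ τ ✗.
  V = {[36=38], [37=39]}: π^{-1}(V) = {36, 37, 38, 39} ∈ τ ✓.
Open sets in the quotient: τ_Q = {{}, {[36=38], [37=39]}} (2 elements).


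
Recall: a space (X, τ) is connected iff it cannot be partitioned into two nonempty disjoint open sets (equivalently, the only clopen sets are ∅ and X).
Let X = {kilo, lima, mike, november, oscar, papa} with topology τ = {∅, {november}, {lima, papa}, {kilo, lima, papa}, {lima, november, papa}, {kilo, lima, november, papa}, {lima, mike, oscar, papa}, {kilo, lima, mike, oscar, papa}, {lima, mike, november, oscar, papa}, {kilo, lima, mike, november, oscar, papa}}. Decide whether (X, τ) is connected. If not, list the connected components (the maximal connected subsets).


(X, τ) is disconnected; components = [{november}, {kilo, lima, mike, oscar, papa}].

Find clopen sets (U ∈ τ with X ∖ U ∈ τ):
  U = ∅, X ∖ U = {kilo, lima, mike, november, oscar, papa} — both open, so U is clopen.
  U = {november}, X ∖ U = {kilo, lima, mike, oscar, papa} — both open, so U is clopen.
  U = {kilo, lima, mike, oscar, papa}, X ∖ U = {november} — both open, so U is clopen.
  U = {kilo, lima, mike, november, oscar, papa}, X ∖ U = ∅ — both open, so U is clopen.
Nontrivial clopen(s) exist: e.g. {kilo, lima, mike, oscar, papa}. So (X, τ) is disconnected.
Compute connected components by grouping points that agree on all clopens:
  component: {november}
  component: {kilo, lima, mike, oscar, papa}


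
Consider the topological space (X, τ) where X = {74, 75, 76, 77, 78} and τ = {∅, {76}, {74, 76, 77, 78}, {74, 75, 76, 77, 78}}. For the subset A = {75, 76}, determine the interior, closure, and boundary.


int(A) = {76}, cl(A) = {74, 75, 76, 77, 78}, ∂A = {74, 75, 77, 78}.

Closed sets in (X, τ) are complements of opens:
  closed(X, τ) = {∅, {75}, {74, 75, 77, 78}, {74, 75, 76, 77, 78}}.
int(A) = ⋃ {U ∈ τ : U ⊆ A}. Opens contained in A: ∅, {76}.
Taking the union of these: int(A) = {76}.
cl(A) = ⋂ {C closed : A ⊆ C}. Closed sets containing A: {74, 75, 76, 77, 78}.
Intersecting these: cl(A) = {74, 75, 76, 77, 78}.
∂A = cl(A) ∖ int(A) = {74, 75, 76, 77, 78} ∖ {76} = {74, 75, 77, 78}.


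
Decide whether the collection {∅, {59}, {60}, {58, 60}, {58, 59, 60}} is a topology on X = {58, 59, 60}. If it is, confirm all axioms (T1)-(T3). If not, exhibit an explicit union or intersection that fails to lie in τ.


τ is NOT a topology on X.

Axiom (T1): ∅ ∈ τ? Yes; X ∈ τ? Yes.
Axiom (T2/T3): check pairwise unions and intersections of members of τ.
Counterexample for (T2): {59} ∪ {60} = {59, 60} ∉ τ. Therefore τ is NOT a topology.


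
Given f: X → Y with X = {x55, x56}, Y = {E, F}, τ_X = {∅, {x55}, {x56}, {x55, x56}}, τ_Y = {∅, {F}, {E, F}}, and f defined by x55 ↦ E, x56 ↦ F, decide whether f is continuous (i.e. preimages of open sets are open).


f IS continuous.

Compute f^{-1}(U) for each U ∈ τ_Y:
  U = ∅: f^{-1}(U) = ∅ ∈ τ_X ✓.
  U = {F}: f^{-1}(U) = {x56} ∈ τ_X ✓.
  U = {E, F}: f^{-1}(U) = {x55, x56} ∈ τ_X ✓.
Every preimage lies in τ_X, so f IS continuous.


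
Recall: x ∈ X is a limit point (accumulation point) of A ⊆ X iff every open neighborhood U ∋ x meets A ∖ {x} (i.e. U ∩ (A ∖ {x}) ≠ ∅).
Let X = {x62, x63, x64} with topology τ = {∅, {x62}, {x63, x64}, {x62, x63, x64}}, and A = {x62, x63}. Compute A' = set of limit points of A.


A' = {x64}

For each x ∈ X, list the open sets U ∈ τ with x ∈ U, then check whether U ∩ (A ∖ {x}) ≠ ∅ for every such U.
  x = x62: open {x62} ∋ x has {x62} ∩ (A ∖ {x62}) = ∅, so x is NOT a limit point.
  x = x63: open {x63, x64} ∋ x has {x63, x64} ∩ (A ∖ {x63}) = ∅, so x is NOT a limit point.
  x = x64: opens ∋ x are {x63, x64}, {x62, x63, x64}; each meets A ∖ {x64}, so x IS a limit point.
Collecting: A' = {x64}.


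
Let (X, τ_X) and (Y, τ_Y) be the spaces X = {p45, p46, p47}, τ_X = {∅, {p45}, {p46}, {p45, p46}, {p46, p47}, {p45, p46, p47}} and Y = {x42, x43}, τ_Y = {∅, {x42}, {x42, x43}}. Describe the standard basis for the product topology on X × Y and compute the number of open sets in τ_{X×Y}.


Basis B = {∅ × ∅, {p45} × {x42}, {p46} × {x42}, {p45} × {x42, x43}, {p45, p46} × {x42}, {p46} × {x42, x43}, {p46, p47} × {x42}, {p45, p46, p47} × {x42}, {p45, p46} × {x42, x43}, {p46, p47} × {x42, x43}, {p45, p46, p47} × {x42, x43}}; |τ_{X×Y}| = 18.

Enumerate products U × V with U ∈ τ_X, V ∈ τ_Y (deduplicated):
  ∅ × ∅ = {} (∅)
  {p45} × {x42} = {(p45,x42)}
  {p46} × {x42} = {(p46,x42)}
  {p45} × {x42, x43} = {(p45,x42), (p45,x43)}
  {p45, p46} × {x42} = {(p45,x42), (p46,x42)}
  {p46} × {x42, x43} = {(p46,x42), (p46,x43)}
  {p46, p47} × {x42} = {(p46,x42), (p47,x42)}
  {p45, p46, p47} × {x42} = {(p45,x42), (p46,x42), (p47,x42)}
  {p45, p46} × {x42, x43} = {(p45,x42), (p45,x43), (p46,x42), (p46,x43)}
  {p46, p47} × {x42, x43} = {(p46,x42), (p46,x43), (p47,x42), (p47,x43)}
  {p45, p46, p47} × {x42, x43} = {(p45,x42), (p45,x43), (p46,x42), (p46,x43), (p47,x42), (p47,x43)}
These 11 distinct sets form the basis B.
Close under arbitrary unions to get τ_{X×Y}; counting gives |τ_{X×Y}| = 18.


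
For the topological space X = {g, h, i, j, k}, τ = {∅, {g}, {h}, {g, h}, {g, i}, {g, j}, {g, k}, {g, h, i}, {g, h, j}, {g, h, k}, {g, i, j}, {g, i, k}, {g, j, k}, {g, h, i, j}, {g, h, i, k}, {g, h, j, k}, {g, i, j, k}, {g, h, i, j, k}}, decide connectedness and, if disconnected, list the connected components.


(X, τ) is disconnected; components = [{h}, {g, i, j, k}].

Find clopen sets (U ∈ τ with X ∖ U ∈ τ):
  U = ∅, X ∖ U = {g, h, i, j, k} — both open, so U is clopen.
  U = {h}, X ∖ U = {g, i, j, k} — both open, so U is clopen.
  U = {g, i, j, k}, X ∖ U = {h} — both open, so U is clopen.
  U = {g, h, i, j, k}, X ∖ U = ∅ — both open, so U is clopen.
Nontrivial clopen(s) exist: e.g. {g, i, j, k}. So (X, τ) is disconnected.
Compute connected components by grouping points that agree on all clopens:
  component: {h}
  component: {g, i, j, k}


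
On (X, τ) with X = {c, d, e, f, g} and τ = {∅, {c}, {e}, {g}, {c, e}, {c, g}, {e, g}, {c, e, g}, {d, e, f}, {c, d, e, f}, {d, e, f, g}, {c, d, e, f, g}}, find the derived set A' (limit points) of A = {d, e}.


A' = {d, f}

For each x ∈ X, list the open sets U ∈ τ with x ∈ U, then check whether U ∩ (A ∖ {x}) ≠ ∅ for every such U.
  x = c: open {c} ∋ x has {c} ∩ (A ∖ {c}) = ∅, so x is NOT a limit point.
  x = d: opens ∋ x are {d, e, f}, {c, d, e, f}, {d, e, f, g}, {c, d, e, f, g}; each meets A ∖ {d}, so x IS a limit point.
  x = e: open {e} ∋ x has {e} ∩ (A ∖ {e}) = ∅, so x is NOT a limit point.
  x = f: opens ∋ x are {d, e, f}, {c, d, e, f}, {d, e, f, g}, {c, d, e, f, g}; each meets A ∖ {f}, so x IS a limit point.
  x = g: open {g} ∋ x has {g} ∩ (A ∖ {g}) = ∅, so x is NOT a limit point.
Collecting: A' = {d, f}.


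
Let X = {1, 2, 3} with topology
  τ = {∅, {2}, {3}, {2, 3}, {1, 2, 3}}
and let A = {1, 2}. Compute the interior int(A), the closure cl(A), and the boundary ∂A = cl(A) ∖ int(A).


int(A) = {2}, cl(A) = {1, 2}, ∂A = {1}.

Closed sets in (X, τ) are complements of opens:
  closed(X, τ) = {∅, {1}, {1, 2}, {1, 3}, {1, 2, 3}}.
int(A) = ⋃ {U ∈ τ : U ⊆ A}. Opens contained in A: ∅, {2}.
Taking the union of these: int(A) = {2}.
cl(A) = ⋂ {C closed : A ⊆ C}. Closed sets containing A: {1, 2}, {1, 2, 3}.
Intersecting these: cl(A) = {1, 2}.
∂A = cl(A) ∖ int(A) = {1, 2} ∖ {2} = {1}.


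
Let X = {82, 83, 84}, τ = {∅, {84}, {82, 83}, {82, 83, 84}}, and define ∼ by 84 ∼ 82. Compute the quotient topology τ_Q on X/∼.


X/∼ = {[82=84], [83]}; |τ_Q| = 2.

Equivalence classes: [82=84], [83].
Quotient map π: X → X/∼ sends 82 ↦ [82=84], 83 ↦ [83], 84 ↦ [82=84].
For each subset V ⊆ X/∼, compute π^{-1}(V) ⊆ X and check whether π^{-1}(V) ∈ τ. V is open in τ_Q iff π^{-1}(V) ∈ τ.
  V = {}: π^{-1}(V) = ∅ ∈ τ ✓.
  V = {[82=84]}: π^{-1}(V) = {82, 84} ∉ τ ✗.
  V = {[83]}: π^{-1}(V) = {83} ∉ τ ✗.
  V = {[82=84], [83]}: π^{-1}(V) = {82, 83, 84} ∈ τ ✓.
Open sets in the quotient: τ_Q = {{}, {[82=84], [83]}} (2 elements).


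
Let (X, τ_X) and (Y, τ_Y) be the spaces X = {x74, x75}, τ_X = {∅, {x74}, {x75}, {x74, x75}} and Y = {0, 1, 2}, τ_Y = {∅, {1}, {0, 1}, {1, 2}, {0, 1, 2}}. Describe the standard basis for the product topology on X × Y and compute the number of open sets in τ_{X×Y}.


Basis B = {∅ × ∅, {x74} × {1}, {x75} × {1}, {x74} × {0, 1}, {x74} × {1, 2}, {x74, x75} × {1}, {x75} × {0, 1}, {x75} × {1, 2}, {x74} × {0, 1, 2}, {x75} × {0, 1, 2}, {x74, x75} × {0, 1}, {x74, x75} × {1, 2}, {x74, x75} × {0, 1, 2}}; |τ_{X×Y}| = 25.

Enumerate products U × V with U ∈ τ_X, V ∈ τ_Y (deduplicated):
  ∅ × ∅ = {} (∅)
  {x74} × {1} = {(x74,1)}
  {x75} × {1} = {(x75,1)}
  {x74} × {0, 1} = {(x74,0), (x74,1)}
  {x74} × {1, 2} = {(x74,1), (x74,2)}
  {x74, x75} × {1} = {(x74,1), (x75,1)}
  {x75} × {0, 1} = {(x75,0), (x75,1)}
  {x75} × {1, 2} = {(x75,1), (x75,2)}
  {x74} × {0, 1, 2} = {(x74,0), (x74,1), (x74,2)}
  {x75} × {0, 1, 2} = {(x75,0), (x75,1), (x75,2)}
  {x74, x75} × {0, 1} = {(x74,0), (x74,1), (x75,0), (x75,1)}
  {x74, x75} × {1, 2} = {(x74,1), (x74,2), (x75,1), (x75,2)}
  {x74, x75} × {0, 1, 2} = {(x74,0), (x74,1), (x74,2), (x75,0), (x75,1), (x75,2)}
These 13 distinct sets form the basis B.
Close under arbitrary unions to get τ_{X×Y}; counting gives |τ_{X×Y}| = 25.


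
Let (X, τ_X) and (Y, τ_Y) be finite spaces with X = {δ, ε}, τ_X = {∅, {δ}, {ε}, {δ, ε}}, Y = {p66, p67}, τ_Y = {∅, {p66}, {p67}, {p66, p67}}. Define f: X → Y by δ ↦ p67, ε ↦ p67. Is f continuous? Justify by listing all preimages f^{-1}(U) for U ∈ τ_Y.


f IS continuous.

Compute f^{-1}(U) for each U ∈ τ_Y:
  U = ∅: f^{-1}(U) = ∅ ∈ τ_X ✓.
  U = {p66}: f^{-1}(U) = ∅ ∈ τ_X ✓.
  U = {p67}: f^{-1}(U) = {δ, ε} ∈ τ_X ✓.
  U = {p66, p67}: f^{-1}(U) = {δ, ε} ∈ τ_X ✓.
Every preimage lies in τ_X, so f IS continuous.


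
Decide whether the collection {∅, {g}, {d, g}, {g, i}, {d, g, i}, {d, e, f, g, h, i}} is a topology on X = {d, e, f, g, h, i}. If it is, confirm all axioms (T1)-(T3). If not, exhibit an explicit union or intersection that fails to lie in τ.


τ IS a topology on X.

Axiom (T1): ∅ ∈ τ? Yes; X ∈ τ? Yes.
Axiom (T2/T3): check pairwise unions and intersections of members of τ.
All pairwise intersections and unions checked — each lies in τ. Therefore τ satisfies (T1), (T2), (T3): it IS a topology on X.


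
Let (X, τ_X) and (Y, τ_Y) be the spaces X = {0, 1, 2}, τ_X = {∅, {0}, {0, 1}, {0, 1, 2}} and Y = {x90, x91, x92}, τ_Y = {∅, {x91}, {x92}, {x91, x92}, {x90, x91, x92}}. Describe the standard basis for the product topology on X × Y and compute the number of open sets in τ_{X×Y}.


Basis B = {∅ × ∅, {0} × {x91}, {0} × {x92}, {0} × {x91, x92}, {0, 1} × {x91}, {0, 1} × {x92}, {0} × {x90, x91, x92}, {0, 1, 2} × {x91}, {0, 1, 2} × {x92}, {0, 1} × {x91, x92}, {0, 1} × {x90, x91, x92}, {0, 1, 2} × {x91, x92}, {0, 1, 2} × {x90, x91, x92}}; |τ_{X×Y}| = 30.

Enumerate products U × V with U ∈ τ_X, V ∈ τ_Y (deduplicated):
  ∅ × ∅ = {} (∅)
  {0} × {x91} = {(0,x91)}
  {0} × {x92} = {(0,x92)}
  {0} × {x91, x92} = {(0,x91), (0,x92)}
  {0, 1} × {x91} = {(0,x91), (1,x91)}
  {0, 1} × {x92} = {(0,x92), (1,x92)}
  {0} × {x90, x91, x92} = {(0,x90), (0,x91), (0,x92)}
  {0, 1, 2} × {x91} = {(0,x91), (1,x91), (2,x91)}
  {0, 1, 2} × {x92} = {(0,x92), (1,x92), (2,x92)}
  {0, 1} × {x91, x92} = {(0,x91), (0,x92), (1,x91), (1,x92)}
  {0, 1} × {x90, x91, x92} = {(0,x90), (0,x91), (0,x92), (1,x90), (1,x91), (1,x92)}
  {0, 1, 2} × {x91, x92} = {(0,x91), (0,x92), (1,x91), (1,x92), (2,x91), (2,x92)}
  {0, 1, 2} × {x90, x91, x92} = {(0,x90), (0,x91), (0,x92), (1,x90), (1,x91), (1,x92), (2,x90), (2,x91), (2,x92)}
These 13 distinct sets form the basis B.
Close under arbitrary unions to get τ_{X×Y}; counting gives |τ_{X×Y}| = 30.


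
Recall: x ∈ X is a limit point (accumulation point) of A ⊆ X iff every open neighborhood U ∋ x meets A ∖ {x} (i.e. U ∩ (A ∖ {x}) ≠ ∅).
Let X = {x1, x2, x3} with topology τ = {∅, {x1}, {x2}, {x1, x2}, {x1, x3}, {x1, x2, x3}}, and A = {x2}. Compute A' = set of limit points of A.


A' = ∅

For each x ∈ X, list the open sets U ∈ τ with x ∈ U, then check whether U ∩ (A ∖ {x}) ≠ ∅ for every such U.
  x = x1: open {x1} ∋ x has {x1} ∩ (A ∖ {x1}) = ∅, so x is NOT a limit point.
  x = x2: open {x2} ∋ x has {x2} ∩ (A ∖ {x2}) = ∅, so x is NOT a limit point.
  x = x3: open {x1, x3} ∋ x has {x1, x3} ∩ (A ∖ {x3}) = ∅, so x is NOT a limit point.
Collecting: A' = ∅.


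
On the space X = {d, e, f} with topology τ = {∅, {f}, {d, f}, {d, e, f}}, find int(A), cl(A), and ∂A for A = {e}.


int(A) = ∅, cl(A) = {e}, ∂A = {e}.

Closed sets in (X, τ) are complements of opens:
  closed(X, τ) = {∅, {e}, {d, e}, {d, e, f}}.
int(A) = ⋃ {U ∈ τ : U ⊆ A}. Opens contained in A: ∅.
Taking the union of these: int(A) = ∅.
cl(A) = ⋂ {C closed : A ⊆ C}. Closed sets containing A: {e}, {d, e}, {d, e, f}.
Intersecting these: cl(A) = {e}.
∂A = cl(A) ∖ int(A) = {e} ∖ ∅ = {e}.


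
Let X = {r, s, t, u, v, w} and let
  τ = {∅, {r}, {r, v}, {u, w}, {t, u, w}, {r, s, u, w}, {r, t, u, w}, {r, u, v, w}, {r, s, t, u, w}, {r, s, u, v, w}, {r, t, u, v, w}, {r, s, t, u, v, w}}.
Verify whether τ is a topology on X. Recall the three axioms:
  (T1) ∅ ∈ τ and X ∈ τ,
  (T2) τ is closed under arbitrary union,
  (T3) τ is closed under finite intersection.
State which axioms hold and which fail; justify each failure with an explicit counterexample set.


τ is NOT a topology on X.

Axiom (T1): ∅ ∈ τ? Yes; X ∈ τ? Yes.
Axiom (T2/T3): check pairwise unions and intersections of members of τ.
Counterexample for (T2): {r} ∪ {u, w} = {r, u, w} ∉ τ. Therefore τ is NOT a topology.


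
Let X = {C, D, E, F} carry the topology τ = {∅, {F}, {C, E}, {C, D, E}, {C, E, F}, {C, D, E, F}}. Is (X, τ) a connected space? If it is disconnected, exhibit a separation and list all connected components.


(X, τ) is disconnected; components = [{F}, {C, D, E}].

Find clopen sets (U ∈ τ with X ∖ U ∈ τ):
  U = ∅, X ∖ U = {C, D, E, F} — both open, so U is clopen.
  U = {F}, X ∖ U = {C, D, E} — both open, so U is clopen.
  U = {C, D, E}, X ∖ U = {F} — both open, so U is clopen.
  U = {C, D, E, F}, X ∖ U = ∅ — both open, so U is clopen.
Nontrivial clopen(s) exist: e.g. {F}. So (X, τ) is disconnected.
Compute connected components by grouping points that agree on all clopens:
  component: {F}
  component: {C, D, E}


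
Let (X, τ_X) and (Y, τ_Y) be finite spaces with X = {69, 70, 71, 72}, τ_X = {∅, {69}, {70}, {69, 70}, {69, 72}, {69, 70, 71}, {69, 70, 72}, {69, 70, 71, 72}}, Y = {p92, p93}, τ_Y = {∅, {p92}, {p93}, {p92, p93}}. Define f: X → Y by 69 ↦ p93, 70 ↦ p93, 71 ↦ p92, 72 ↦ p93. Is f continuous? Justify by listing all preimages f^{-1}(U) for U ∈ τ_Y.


f is NOT continuous.

Compute f^{-1}(U) for each U ∈ τ_Y:
  U = ∅: f^{-1}(U) = ∅ ∈ τ_X ✓.
  U = {p92}: f^{-1}(U) = {71} ∉ τ_X ✗.
  U = {p93}: f^{-1}(U) = {69, 70, 72} ∈ τ_X ✓.
  U = {p92, p93}: f^{-1}(U) = {69, 70, 71, 72} ∈ τ_X ✓.
Found U = {p92} with f^{-1}(U) = {71} not in τ_X. Therefore f is NOT continuous.


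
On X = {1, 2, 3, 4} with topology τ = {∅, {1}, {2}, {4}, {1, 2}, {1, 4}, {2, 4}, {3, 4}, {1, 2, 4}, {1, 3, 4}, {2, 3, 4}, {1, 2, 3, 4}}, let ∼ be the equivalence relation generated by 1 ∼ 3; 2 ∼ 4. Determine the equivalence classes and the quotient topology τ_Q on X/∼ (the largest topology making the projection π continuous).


X/∼ = {[1=3], [2=4]}; |τ_Q| = 3.

Equivalence classes: [1=3], [2=4].
Quotient map π: X → X/∼ sends 1 ↦ [1=3], 2 ↦ [2=4], 3 ↦ [1=3], 4 ↦ [2=4].
For each subset V ⊆ X/∼, compute π^{-1}(V) ⊆ X and check whether π^{-1}(V) ∈ τ. V is open in τ_Q iff π^{-1}(V) ∈ τ.
  V = {}: π^{-1}(V) = ∅ ∈ τ ✓.
  V = {[1=3]}: π^{-1}(V) = {1, 3} ∉ τ ✗.
  V = {[2=4]}: π^{-1}(V) = {2, 4} ∈ τ ✓.
  V = {[1=3], [2=4]}: π^{-1}(V) = {1, 2, 3, 4} ∈ τ ✓.
Open sets in the quotient: τ_Q = {{}, {[2=4]}, {[1=3], [2=4]}} (3 elements).


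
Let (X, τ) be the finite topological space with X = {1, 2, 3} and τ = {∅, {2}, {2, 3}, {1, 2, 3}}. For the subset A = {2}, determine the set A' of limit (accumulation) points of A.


A' = {1, 3}

For each x ∈ X, list the open sets U ∈ τ with x ∈ U, then check whether U ∩ (A ∖ {x}) ≠ ∅ for every such U.
  x = 1: opens ∋ x are {1, 2, 3}; each meets A ∖ {1}, so x IS a limit point.
  x = 2: open {2} ∋ x has {2} ∩ (A ∖ {2}) = ∅, so x is NOT a limit point.
  x = 3: opens ∋ x are {2, 3}, {1, 2, 3}; each meets A ∖ {3}, so x IS a limit point.
Collecting: A' = {1, 3}.


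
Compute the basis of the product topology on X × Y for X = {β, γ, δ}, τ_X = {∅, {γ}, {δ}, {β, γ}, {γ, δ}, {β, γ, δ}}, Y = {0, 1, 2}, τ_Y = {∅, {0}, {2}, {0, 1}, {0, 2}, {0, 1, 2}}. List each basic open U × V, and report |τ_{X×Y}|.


Basis B = {∅ × ∅, {γ} × {0}, {γ} × {2}, {δ} × {0}, {δ} × {2}, {β, γ} × {0}, {β, γ} × {2}, {γ} × {0, 1}, {γ} × {0, 2}, {γ, δ} × {0}, {γ, δ} × {2}, {δ} × {0, 1}, {δ} × {0, 2}, {β, γ, δ} × {0}, {β, γ, δ} × {2}, {γ} × {0, 1, 2}, {δ} × {0, 1, 2}, {β, γ} × {0, 1}, {β, γ} × {0, 2}, {γ, δ} × {0, 1}, {γ, δ} × {0, 2}, {β, γ} × {0, 1, 2}, {β, γ, δ} × {0, 1}, {β, γ, δ} × {0, 2}, {γ, δ} × {0, 1, 2}, {β, γ, δ} × {0, 1, 2}}; |τ_{X×Y}| = 108.

Enumerate products U × V with U ∈ τ_X, V ∈ τ_Y (deduplicated):
  ∅ × ∅ = {} (∅)
  {γ} × {0} = {(γ,0)}
  {γ} × {2} = {(γ,2)}
  {δ} × {0} = {(δ,0)}
  {δ} × {2} = {(δ,2)}
  {β, γ} × {0} = {(β,0), (γ,0)}
  {β, γ} × {2} = {(β,2), (γ,2)}
  {γ} × {0, 1} = {(γ,0), (γ,1)}
  {γ} × {0, 2} = {(γ,0), (γ,2)}
  {γ, δ} × {0} = {(γ,0), (δ,0)}
  {γ, δ} × {2} = {(γ,2), (δ,2)}
  {δ} × {0, 1} = {(δ,0), (δ,1)}
  {δ} × {0, 2} = {(δ,0), (δ,2)}
  {β, γ, δ} × {0} = {(β,0), (γ,0), (δ,0)}
  {β, γ, δ} × {2} = {(β,2), (γ,2), (δ,2)}
  {γ} × {0, 1, 2} = {(γ,0), (γ,1), (γ,2)}
  {δ} × {0, 1, 2} = {(δ,0), (δ,1), (δ,2)}
  {β, γ} × {0, 1} = {(β,0), (β,1), (γ,0), (γ,1)}
  {β, γ} × {0, 2} = {(β,0), (β,2), (γ,0), (γ,2)}
  {γ, δ} × {0, 1} = {(γ,0), (γ,1), (δ,0), (δ,1)}
  {γ, δ} × {0, 2} = {(γ,0), (γ,2), (δ,0), (δ,2)}
  {β, γ} × {0, 1, 2} = {(β,0), (β,1), (β,2), (γ,0), (γ,1), (γ,2)}
  {β, γ, δ} × {0, 1} = {(β,0), (β,1), (γ,0), (γ,1), (δ,0), (δ,1)}
  {β, γ, δ} × {0, 2} = {(β,0), (β,2), (γ,0), (γ,2), (δ,0), (δ,2)}
  {γ, δ} × {0, 1, 2} = {(γ,0), (γ,1), (γ,2), (δ,0), (δ,1), (δ,2)}
  {β, γ, δ} × {0, 1, 2} = {(β,0), (β,1), (β,2), (γ,0), (γ,1), (γ,2), (δ,0), (δ,1), (δ,2)}
These 26 distinct sets form the basis B.
Close under arbitrary unions to get τ_{X×Y}; counting gives |τ_{X×Y}| = 108.


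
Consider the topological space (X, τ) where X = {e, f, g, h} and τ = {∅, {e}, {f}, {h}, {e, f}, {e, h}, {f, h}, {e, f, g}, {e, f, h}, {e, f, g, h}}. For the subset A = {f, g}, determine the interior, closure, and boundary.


int(A) = {f}, cl(A) = {f, g}, ∂A = {g}.

Closed sets in (X, τ) are complements of opens:
  closed(X, τ) = {∅, {g}, {h}, {e, g}, {f, g}, {g, h}, {e, f, g}, {e, g, h}, {f, g, h}, {e, f, g, h}}.
int(A) = ⋃ {U ∈ τ : U ⊆ A}. Opens contained in A: ∅, {f}.
Taking the union of these: int(A) = {f}.
cl(A) = ⋂ {C closed : A ⊆ C}. Closed sets containing A: {f, g}, {e, f, g}, {f, g, h}, {e, f, g, h}.
Intersecting these: cl(A) = {f, g}.
∂A = cl(A) ∖ int(A) = {f, g} ∖ {f} = {g}.


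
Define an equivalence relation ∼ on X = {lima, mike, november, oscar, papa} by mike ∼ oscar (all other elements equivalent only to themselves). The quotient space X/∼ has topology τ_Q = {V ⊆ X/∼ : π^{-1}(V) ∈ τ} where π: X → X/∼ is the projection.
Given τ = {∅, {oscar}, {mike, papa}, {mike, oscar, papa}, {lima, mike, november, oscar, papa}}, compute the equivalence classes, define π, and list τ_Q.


X/∼ = {[lima], [mike=oscar], [november], [papa]}; |τ_Q| = 3.

Equivalence classes: [lima], [mike=oscar], [november], [papa].
Quotient map π: X → X/∼ sends lima ↦ [lima], mike ↦ [mike=oscar], november ↦ [november], oscar ↦ [mike=oscar], papa ↦ [papa].
For each subset V ⊆ X/∼, compute π^{-1}(V) ⊆ X and check whether π^{-1}(V) ∈ τ. V is open in τ_Q iff π^{-1}(V) ∈ τ.
  V = {}: π^{-1}(V) = ∅ ∈ τ ✓.
  V = {[lima]}: π^{-1}(V) = {lima} ∉ τ ✗.
  V = {[mike=oscar]}: π^{-1}(V) = {mike, oscar} ∉ τ ✗.
  V = {[lima], [mike=oscar]}: π^{-1}(V) = {lima, mike, oscar} ∉ τ ✗.
  V = {[november]}: π^{-1}(V) = {november} ∉ τ ✗.
  V = {[lima], [november]}: π^{-1}(V) = {lima, november} ∉ τ ✗.
  V = {[mike=oscar], [november]}: π^{-1}(V) = {mike, november, oscar} ∉ τ ✗.
  V = {[lima], [mike=oscar], [november]}: π^{-1}(V) = {lima, mike, november, oscar} ∉ τ ✗.
  V = {[papa]}: π^{-1}(V) = {papa} ∉ τ ✗.
  V = {[lima], [papa]}: π^{-1}(V) = {lima, papa} ∉ τ ✗.
  V = {[mike=oscar], [papa]}: π^{-1}(V) = {mike, oscar, papa} ∈ τ ✓.
  V = {[lima], [mike=oscar], [papa]}: π^{-1}(V) = {lima, mike, oscar, papa} ∉ τ ✗.
  V = {[november], [papa]}: π^{-1}(V) = {november, papa} ∉ τ ✗.
  V = {[lima], [november], [papa]}: π^{-1}(V) = {lima, november, papa} ∉ τ ✗.
  V = {[mike=oscar], [november], [papa]}: π^{-1}(V) = {mike, november, oscar, papa} ∉ τ ✗.
  V = {[lima], [mike=oscar], [november], [papa]}: π^{-1}(V) = {lima, mike, november, oscar, papa} ∈ τ ✓.
Open sets in the quotient: τ_Q = {{}, {[mike=oscar], [papa]}, {[lima], [mike=oscar], [november], [papa]}} (3 elements).
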